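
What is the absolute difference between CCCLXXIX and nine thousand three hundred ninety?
Convert CCCLXXIX (Roman numeral) → 100 + 100 + 100 + 50 + 10 + 10 + 9 = 379 (decimal)
Convert nine thousand three hundred ninety (English words) → 9×1000 + 3×100 + 90 = 9390 (decimal)
Compute |379 - 9390| = 9011
9011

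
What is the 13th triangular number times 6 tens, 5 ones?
Convert the 13th triangular number (triangular index) → 13×14/2 = 91 (decimal)
Convert 6 tens, 5 ones (place-value notation) → 6×10 + 5 = 65 (decimal)
Compute 91 × 65 = 5915
5915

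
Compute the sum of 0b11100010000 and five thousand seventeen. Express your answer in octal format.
Convert 0b11100010000 (binary) → 1024 + 512 + 256 + 16 = 1808 (decimal)
Convert five thousand seventeen (English words) → 5×1000 + 17 = 5017 (decimal)
Compute 1808 + 5017 = 6825
Convert 6825 (decimal) → 6825 = 1×4096 + 5×512 + 2×64 + 5×8 + 1 → 0o15251 (octal)
0o15251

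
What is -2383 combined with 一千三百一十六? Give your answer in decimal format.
Convert 一千三百一十六 (Chinese numeral) → 1×1000 + 3×100 + 1×10 + 6 = 1316 (decimal)
Compute -2383 + 1316 = -1067
-1067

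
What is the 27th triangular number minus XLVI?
The 27th triangular number = 27×28/2 = 378
Convert XLVI (Roman numeral) → 40 + 5 + 1 = 46 (decimal)
Compute 378 - 46 = 332
332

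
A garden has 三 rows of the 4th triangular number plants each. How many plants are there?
Convert the 4th triangular number (triangular index) → 4×5/2 = 10 (decimal)
Convert 三 (Chinese numeral) → 3 (decimal)
Compute 10 × 3 = 30
30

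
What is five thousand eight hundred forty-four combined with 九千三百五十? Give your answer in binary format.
Convert five thousand eight hundred forty-four (English words) → 5×1000 + 8×100 + 44 = 5844 (decimal)
Convert 九千三百五十 (Chinese numeral) → 9×1000 + 3×100 + 5×10 = 9350 (decimal)
Compute 5844 + 9350 = 15194
Convert 15194 (decimal) → 15194 = 8192 + 4096 + 2048 + 512 + 256 + 64 + 16 + 8 + 2 → 0b11101101011010 (binary)
0b11101101011010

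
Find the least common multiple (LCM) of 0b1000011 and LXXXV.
Convert 0b1000011 (binary) → 64 + 2 + 1 = 67 (decimal)
Convert LXXXV (Roman numeral) → 50 + 10 + 10 + 10 + 5 = 85 (decimal)
Compute lcm(67, 85) = 5695
5695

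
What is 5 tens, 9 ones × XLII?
Convert 5 tens, 9 ones (place-value notation) → 5×10 + 9 = 59 (decimal)
Convert XLII (Roman numeral) → 40 + 1 + 1 = 42 (decimal)
Compute 59 × 42 = 2478
2478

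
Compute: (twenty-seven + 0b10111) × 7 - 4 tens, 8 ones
Convert twenty-seven (English words) → 27 (decimal)
Convert 0b10111 (binary) → 16 + 4 + 2 + 1 = 23 (decimal)
Convert 4 tens, 8 ones (place-value notation) → 4×10 + 8 = 48 (decimal)
Expression in decimal: (27 + 23) × 7 - 48
Parentheses first: 27 + 23 = 50
Multiply: 50 × 7 = 350
Subtract: 350 - 48 = 302
302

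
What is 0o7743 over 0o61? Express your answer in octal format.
Convert 0o7743 (octal) → 7×512 + 7×64 + 4×8 + 3 = 4067 (decimal)
Convert 0o61 (octal) → 6×8 + 1 = 49 (decimal)
Compute 4067 ÷ 49 = 83
Convert 83 (decimal) → 83 = 1×64 + 2×8 + 3 → 0o123 (octal)
0o123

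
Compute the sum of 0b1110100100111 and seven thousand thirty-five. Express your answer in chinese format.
Convert 0b1110100100111 (binary) → 4096 + 2048 + 1024 + 256 + 32 + 4 + 2 + 1 = 7463 (decimal)
Convert seven thousand thirty-five (English words) → 7×1000 + 35 = 7035 (decimal)
Compute 7463 + 7035 = 14498
Convert 14498 (decimal) → 14498 = 1×10000 + 4×1000 + 4×100 + 9×10 + 8 → 一万四千四百九十八 (Chinese numeral)
一万四千四百九十八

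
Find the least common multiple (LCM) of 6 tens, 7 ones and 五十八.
Convert 6 tens, 7 ones (place-value notation) → 6×10 + 7 = 67 (decimal)
Convert 五十八 (Chinese numeral) → 5×10 + 8 = 58 (decimal)
Compute lcm(67, 58) = 3886
3886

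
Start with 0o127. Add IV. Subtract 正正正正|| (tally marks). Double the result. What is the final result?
Convert 0o127 (octal) → 1×64 + 2×8 + 7 = 87 (decimal)
Start: 87
Convert IV (Roman numeral) → 4 (decimal)
87 + 4 = 91
Convert 正正正正|| (tally marks) → 5 + 5 + 5 + 5 + 2 = 22 (decimal)
91 - 22 = 69
69 × 2 = 138
138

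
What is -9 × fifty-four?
Convert fifty-four (English words) → 54 (decimal)
Compute -9 × 54 = -486
-486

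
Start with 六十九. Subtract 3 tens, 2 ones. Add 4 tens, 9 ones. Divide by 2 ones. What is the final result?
Convert 六十九 (Chinese numeral) → 6×10 + 9 = 69 (decimal)
Start: 69
Convert 3 tens, 2 ones (place-value notation) → 3×10 + 2 = 32 (decimal)
69 - 32 = 37
Convert 4 tens, 9 ones (place-value notation) → 4×10 + 9 = 49 (decimal)
37 + 49 = 86
Convert 2 ones (place-value notation) → 2 (decimal)
86 ÷ 2 = 43
43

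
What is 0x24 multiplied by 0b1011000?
Convert 0x24 (hexadecimal) → 2×16 + 4 = 36 (decimal)
Convert 0b1011000 (binary) → 64 + 16 + 8 = 88 (decimal)
Compute 36 × 88 = 3168
3168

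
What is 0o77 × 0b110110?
Convert 0o77 (octal) → 7×8 + 7 = 63 (decimal)
Convert 0b110110 (binary) → 32 + 16 + 4 + 2 = 54 (decimal)
Compute 63 × 54 = 3402
3402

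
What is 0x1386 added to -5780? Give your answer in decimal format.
Convert 0x1386 (hexadecimal) → 1×4096 + 3×256 + 8×16 + 6 = 4998 (decimal)
Compute 4998 + -5780 = -782
-782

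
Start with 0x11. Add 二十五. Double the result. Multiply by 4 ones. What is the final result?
Convert 0x11 (hexadecimal) → 1×16 + 1 = 17 (decimal)
Start: 17
Convert 二十五 (Chinese numeral) → 2×10 + 5 = 25 (decimal)
17 + 25 = 42
42 × 2 = 84
Convert 4 ones (place-value notation) → 4 (decimal)
84 × 4 = 336
336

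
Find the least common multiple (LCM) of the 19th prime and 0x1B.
Convert the 19th prime (prime index) → 67 (decimal)
Convert 0x1B (hexadecimal) → 1×16 + 11 = 27 (decimal)
Compute lcm(67, 27) = 1809
1809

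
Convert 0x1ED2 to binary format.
Convert 0x1ED2 (hexadecimal) → 1×4096 + 14×256 + 13×16 + 2 = 7890 (decimal)
Convert 7890 (decimal) → 7890 = 4096 + 2048 + 1024 + 512 + 128 + 64 + 16 + 2 → 0b1111011010010 (binary)
0b1111011010010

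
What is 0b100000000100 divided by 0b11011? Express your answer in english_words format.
Convert 0b100000000100 (binary) → 2048 + 4 = 2052 (decimal)
Convert 0b11011 (binary) → 16 + 8 + 2 + 1 = 27 (decimal)
Compute 2052 ÷ 27 = 76
Convert 76 (decimal) → seventy-six (English words)
seventy-six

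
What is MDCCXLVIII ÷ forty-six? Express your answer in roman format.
Convert MDCCXLVIII (Roman numeral) → 1000 + 500 + 100 + 100 + 40 + 5 + 1 + 1 + 1 = 1748 (decimal)
Convert forty-six (English words) → 46 (decimal)
Compute 1748 ÷ 46 = 38
Convert 38 (decimal) → 38 = 10 + 10 + 10 + 5 + 1 + 1 + 1 → XXXVIII (Roman numeral)
XXXVIII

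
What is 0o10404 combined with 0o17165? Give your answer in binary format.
Convert 0o10404 (octal) → 1×4096 + 4×64 + 4 = 4356 (decimal)
Convert 0o17165 (octal) → 1×4096 + 7×512 + 1×64 + 6×8 + 5 = 7797 (decimal)
Compute 4356 + 7797 = 12153
Convert 12153 (decimal) → 12153 = 8192 + 2048 + 1024 + 512 + 256 + 64 + 32 + 16 + 8 + 1 → 0b10111101111001 (binary)
0b10111101111001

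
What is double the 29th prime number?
The 29th prime number = 109
Compute 109 × 2 = 218
218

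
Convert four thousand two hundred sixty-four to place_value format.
Convert four thousand two hundred sixty-four (English words) → 4×1000 + 2×100 + 64 = 4264 (decimal)
Convert 4264 (decimal) → 4264 = 4×1000 + 2×100 + 6×10 + 4 → 4 thousands, 2 hundreds, 6 tens, 4 ones (place-value notation)
4 thousands, 2 hundreds, 6 tens, 4 ones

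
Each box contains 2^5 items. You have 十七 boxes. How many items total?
Convert 2^5 (power) → 32 (decimal)
Convert 十七 (Chinese numeral) → 1×10 + 7 = 17 (decimal)
Compute 32 × 17 = 544
544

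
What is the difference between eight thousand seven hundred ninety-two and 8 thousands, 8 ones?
Convert eight thousand seven hundred ninety-two (English words) → 8×1000 + 7×100 + 92 = 8792 (decimal)
Convert 8 thousands, 8 ones (place-value notation) → 8×1000 + 8 = 8008 (decimal)
Difference: |8792 - 8008| = 784
784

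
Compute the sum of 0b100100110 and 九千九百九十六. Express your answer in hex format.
Convert 0b100100110 (binary) → 256 + 32 + 4 + 2 = 294 (decimal)
Convert 九千九百九十六 (Chinese numeral) → 9×1000 + 9×100 + 9×10 + 6 = 9996 (decimal)
Compute 294 + 9996 = 10290
Convert 10290 (decimal) → 10290 = 2×4096 + 8×256 + 3×16 + 2 → 0x2832 (hexadecimal)
0x2832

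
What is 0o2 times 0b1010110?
Convert 0o2 (octal) → 2 (decimal)
Convert 0b1010110 (binary) → 64 + 16 + 4 + 2 = 86 (decimal)
Compute 2 × 86 = 172
172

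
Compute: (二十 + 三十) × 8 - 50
Convert 二十 (Chinese numeral) → 2×10 = 20 (decimal)
Convert 三十 (Chinese numeral) → 3×10 = 30 (decimal)
Expression in decimal: (20 + 30) × 8 - 50
Parentheses first: 20 + 30 = 50
Multiply: 50 × 8 = 400
Subtract: 400 - 50 = 350
350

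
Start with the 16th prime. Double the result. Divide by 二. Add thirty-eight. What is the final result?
Convert the 16th prime (prime index) → 53 (decimal)
Start: 53
53 × 2 = 106
Convert 二 (Chinese numeral) → 2 (decimal)
106 ÷ 2 = 53
Convert thirty-eight (English words) → 38 (decimal)
53 + 38 = 91
91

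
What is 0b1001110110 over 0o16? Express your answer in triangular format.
Convert 0b1001110110 (binary) → 512 + 64 + 32 + 16 + 4 + 2 = 630 (decimal)
Convert 0o16 (octal) → 1×8 + 6 = 14 (decimal)
Compute 630 ÷ 14 = 45
Convert 45 (decimal) → 45 = 9×10/2 → the 9th triangular number (triangular index)
the 9th triangular number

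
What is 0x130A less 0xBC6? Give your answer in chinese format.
Convert 0x130A (hexadecimal) → 1×4096 + 3×256 + 10 = 4874 (decimal)
Convert 0xBC6 (hexadecimal) → 11×256 + 12×16 + 6 = 3014 (decimal)
Compute 4874 - 3014 = 1860
Convert 1860 (decimal) → 1860 = 1×1000 + 8×100 + 6×10 → 一千八百六十 (Chinese numeral)
一千八百六十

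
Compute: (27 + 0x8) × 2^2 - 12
Convert 0x8 (hexadecimal) → 8 (decimal)
Convert 2^2 (power) → 4 (decimal)
Expression in decimal: (27 + 8) × 4 - 12
Parentheses first: 27 + 8 = 35
Multiply: 35 × 4 = 140
Subtract: 140 - 12 = 128
128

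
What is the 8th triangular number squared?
The 8th triangular number = 8×9/2 = 36
Compute 36² = 36 × 36 = 1296
1296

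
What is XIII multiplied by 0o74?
Convert XIII (Roman numeral) → 10 + 1 + 1 + 1 = 13 (decimal)
Convert 0o74 (octal) → 7×8 + 4 = 60 (decimal)
Compute 13 × 60 = 780
780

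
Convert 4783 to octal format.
Convert 4783 (decimal) → 4783 = 1×4096 + 1×512 + 2×64 + 5×8 + 7 → 0o11257 (octal)
0o11257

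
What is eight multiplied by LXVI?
Convert eight (English words) → 8 (decimal)
Convert LXVI (Roman numeral) → 50 + 10 + 5 + 1 = 66 (decimal)
Compute 8 × 66 = 528
528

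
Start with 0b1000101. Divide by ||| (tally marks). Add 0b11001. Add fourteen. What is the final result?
Convert 0b1000101 (binary) → 64 + 4 + 1 = 69 (decimal)
Start: 69
Convert ||| (tally marks) → 3 (decimal)
69 ÷ 3 = 23
Convert 0b11001 (binary) → 16 + 8 + 1 = 25 (decimal)
23 + 25 = 48
Convert fourteen (English words) → 14 (decimal)
48 + 14 = 62
62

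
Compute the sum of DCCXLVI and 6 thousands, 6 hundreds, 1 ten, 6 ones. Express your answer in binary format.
Convert DCCXLVI (Roman numeral) → 500 + 100 + 100 + 40 + 5 + 1 = 746 (decimal)
Convert 6 thousands, 6 hundreds, 1 ten, 6 ones (place-value notation) → 6×1000 + 6×100 + 1×10 + 6 = 6616 (decimal)
Compute 746 + 6616 = 7362
Convert 7362 (decimal) → 7362 = 4096 + 2048 + 1024 + 128 + 64 + 2 → 0b1110011000010 (binary)
0b1110011000010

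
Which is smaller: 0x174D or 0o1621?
Convert 0x174D (hexadecimal) → 1×4096 + 7×256 + 4×16 + 13 = 5965 (decimal)
Convert 0o1621 (octal) → 1×512 + 6×64 + 2×8 + 1 = 913 (decimal)
Compare 5965 vs 913: smaller = 913
913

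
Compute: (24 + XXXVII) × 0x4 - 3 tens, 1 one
Convert XXXVII (Roman numeral) → 10 + 10 + 10 + 5 + 1 + 1 = 37 (decimal)
Convert 0x4 (hexadecimal) → 4 (decimal)
Convert 3 tens, 1 one (place-value notation) → 3×10 + 1 = 31 (decimal)
Expression in decimal: (24 + 37) × 4 - 31
Parentheses first: 24 + 37 = 61
Multiply: 61 × 4 = 244
Subtract: 244 - 31 = 213
213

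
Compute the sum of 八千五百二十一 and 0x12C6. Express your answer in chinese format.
Convert 八千五百二十一 (Chinese numeral) → 8×1000 + 5×100 + 2×10 + 1 = 8521 (decimal)
Convert 0x12C6 (hexadecimal) → 1×4096 + 2×256 + 12×16 + 6 = 4806 (decimal)
Compute 8521 + 4806 = 13327
Convert 13327 (decimal) → 13327 = 1×10000 + 3×1000 + 3×100 + 2×10 + 7 → 一万三千三百二十七 (Chinese numeral)
一万三千三百二十七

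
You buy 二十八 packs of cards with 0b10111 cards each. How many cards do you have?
Convert 0b10111 (binary) → 16 + 4 + 2 + 1 = 23 (decimal)
Convert 二十八 (Chinese numeral) → 2×10 + 8 = 28 (decimal)
Compute 23 × 28 = 644
644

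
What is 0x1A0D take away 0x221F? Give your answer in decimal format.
Convert 0x1A0D (hexadecimal) → 1×4096 + 10×256 + 13 = 6669 (decimal)
Convert 0x221F (hexadecimal) → 2×4096 + 2×256 + 1×16 + 15 = 8735 (decimal)
Compute 6669 - 8735 = -2066
-2066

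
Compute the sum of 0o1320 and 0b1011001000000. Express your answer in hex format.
Convert 0o1320 (octal) → 1×512 + 3×64 + 2×8 = 720 (decimal)
Convert 0b1011001000000 (binary) → 4096 + 1024 + 512 + 64 = 5696 (decimal)
Compute 720 + 5696 = 6416
Convert 6416 (decimal) → 6416 = 1×4096 + 9×256 + 1×16 → 0x1910 (hexadecimal)
0x1910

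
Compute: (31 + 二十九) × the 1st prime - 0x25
Convert 二十九 (Chinese numeral) → 2×10 + 9 = 29 (decimal)
Convert the 1st prime (prime index) → 2 (decimal)
Convert 0x25 (hexadecimal) → 2×16 + 5 = 37 (decimal)
Expression in decimal: (31 + 29) × 2 - 37
Parentheses first: 31 + 29 = 60
Multiply: 60 × 2 = 120
Subtract: 120 - 37 = 83
83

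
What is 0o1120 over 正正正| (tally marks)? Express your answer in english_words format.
Convert 0o1120 (octal) → 1×512 + 1×64 + 2×8 = 592 (decimal)
Convert 正正正| (tally marks) → 5 + 5 + 5 + 1 = 16 (decimal)
Compute 592 ÷ 16 = 37
Convert 37 (decimal) → thirty-seven (English words)
thirty-seven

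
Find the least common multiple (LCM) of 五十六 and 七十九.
Convert 五十六 (Chinese numeral) → 5×10 + 6 = 56 (decimal)
Convert 七十九 (Chinese numeral) → 7×10 + 9 = 79 (decimal)
Compute lcm(56, 79) = 4424
4424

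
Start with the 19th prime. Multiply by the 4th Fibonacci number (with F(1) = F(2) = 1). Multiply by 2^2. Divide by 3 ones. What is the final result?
Convert the 19th prime (prime index) → 67 (decimal)
Start: 67
Convert the 4th Fibonacci number (with F(1) = F(2) = 1) (Fibonacci index) → 1, 1, 2, 3 → 3 (decimal)
67 × 3 = 201
Convert 2^2 (power) → 4 (decimal)
201 × 4 = 804
Convert 3 ones (place-value notation) → 3 (decimal)
804 ÷ 3 = 268
268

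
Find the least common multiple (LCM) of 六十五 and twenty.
Convert 六十五 (Chinese numeral) → 6×10 + 5 = 65 (decimal)
Convert twenty (English words) → 20 (decimal)
Compute lcm(65, 20) = 260
260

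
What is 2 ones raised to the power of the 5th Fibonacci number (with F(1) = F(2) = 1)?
Convert 2 ones (place-value notation) → 2 (decimal)
Convert the 5th Fibonacci number (with F(1) = F(2) = 1) (Fibonacci index) → 1, 1, 2, 3, 5 → 5 (decimal)
Compute 2 ^ 5 = 32
32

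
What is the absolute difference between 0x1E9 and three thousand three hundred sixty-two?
Convert 0x1E9 (hexadecimal) → 1×256 + 14×16 + 9 = 489 (decimal)
Convert three thousand three hundred sixty-two (English words) → 3×1000 + 3×100 + 62 = 3362 (decimal)
Compute |489 - 3362| = 2873
2873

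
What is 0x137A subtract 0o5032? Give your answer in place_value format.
Convert 0x137A (hexadecimal) → 1×4096 + 3×256 + 7×16 + 10 = 4986 (decimal)
Convert 0o5032 (octal) → 5×512 + 3×8 + 2 = 2586 (decimal)
Compute 4986 - 2586 = 2400
Convert 2400 (decimal) → 2400 = 2×1000 + 4×100 → 2 thousands, 4 hundreds (place-value notation)
2 thousands, 4 hundreds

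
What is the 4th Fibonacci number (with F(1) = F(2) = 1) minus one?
The 4th Fibonacci number (with F(1) = F(2) = 1): 1, 1, 2, 3 → 3
Convert one (English words) → 1 (decimal)
Compute 3 - 1 = 2
2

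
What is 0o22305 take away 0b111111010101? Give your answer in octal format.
Convert 0o22305 (octal) → 2×4096 + 2×512 + 3×64 + 5 = 9413 (decimal)
Convert 0b111111010101 (binary) → 2048 + 1024 + 512 + 256 + 128 + 64 + 16 + 4 + 1 = 4053 (decimal)
Compute 9413 - 4053 = 5360
Convert 5360 (decimal) → 5360 = 1×4096 + 2×512 + 3×64 + 6×8 → 0o12360 (octal)
0o12360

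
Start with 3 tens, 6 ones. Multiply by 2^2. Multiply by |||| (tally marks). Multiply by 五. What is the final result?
Convert 3 tens, 6 ones (place-value notation) → 3×10 + 6 = 36 (decimal)
Start: 36
Convert 2^2 (power) → 4 (decimal)
36 × 4 = 144
Convert |||| (tally marks) → 4 (decimal)
144 × 4 = 576
Convert 五 (Chinese numeral) → 5 (decimal)
576 × 5 = 2880
2880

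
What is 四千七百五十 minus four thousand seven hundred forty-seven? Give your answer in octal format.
Convert 四千七百五十 (Chinese numeral) → 4×1000 + 7×100 + 5×10 = 4750 (decimal)
Convert four thousand seven hundred forty-seven (English words) → 4×1000 + 7×100 + 47 = 4747 (decimal)
Compute 4750 - 4747 = 3
Convert 3 (decimal) → 0o3 (octal)
0o3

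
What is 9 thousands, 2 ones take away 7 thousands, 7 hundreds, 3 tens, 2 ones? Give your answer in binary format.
Convert 9 thousands, 2 ones (place-value notation) → 9×1000 + 2 = 9002 (decimal)
Convert 7 thousands, 7 hundreds, 3 tens, 2 ones (place-value notation) → 7×1000 + 7×100 + 3×10 + 2 = 7732 (decimal)
Compute 9002 - 7732 = 1270
Convert 1270 (decimal) → 1270 = 1024 + 128 + 64 + 32 + 16 + 4 + 2 → 0b10011110110 (binary)
0b10011110110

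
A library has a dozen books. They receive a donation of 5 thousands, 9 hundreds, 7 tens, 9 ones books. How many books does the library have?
Convert a dozen (colloquial) → 12 (decimal)
Convert 5 thousands, 9 hundreds, 7 tens, 9 ones (place-value notation) → 5×1000 + 9×100 + 7×10 + 9 = 5979 (decimal)
Compute 12 + 5979 = 5991
5991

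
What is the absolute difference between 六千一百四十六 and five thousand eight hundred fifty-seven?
Convert 六千一百四十六 (Chinese numeral) → 6×1000 + 1×100 + 4×10 + 6 = 6146 (decimal)
Convert five thousand eight hundred fifty-seven (English words) → 5×1000 + 8×100 + 57 = 5857 (decimal)
Compute |6146 - 5857| = 289
289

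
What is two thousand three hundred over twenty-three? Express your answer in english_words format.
Convert two thousand three hundred (English words) → 2×1000 + 3×100 = 2300 (decimal)
Convert twenty-three (English words) → 23 (decimal)
Compute 2300 ÷ 23 = 100
Convert 100 (decimal) → 100 = 1×100 → one hundred (English words)
one hundred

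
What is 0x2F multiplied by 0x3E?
Convert 0x2F (hexadecimal) → 2×16 + 15 = 47 (decimal)
Convert 0x3E (hexadecimal) → 3×16 + 14 = 62 (decimal)
Compute 47 × 62 = 2914
2914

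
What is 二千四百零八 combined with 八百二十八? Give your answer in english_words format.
Convert 二千四百零八 (Chinese numeral) → 2×1000 + 4×100 + 8 = 2408 (decimal)
Convert 八百二十八 (Chinese numeral) → 8×100 + 2×10 + 8 = 828 (decimal)
Compute 2408 + 828 = 3236
Convert 3236 (decimal) → 3236 = 3×1000 + 2×100 + 36 → three thousand two hundred thirty-six (English words)
three thousand two hundred thirty-six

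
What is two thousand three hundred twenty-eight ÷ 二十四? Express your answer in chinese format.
Convert two thousand three hundred twenty-eight (English words) → 2×1000 + 3×100 + 28 = 2328 (decimal)
Convert 二十四 (Chinese numeral) → 2×10 + 4 = 24 (decimal)
Compute 2328 ÷ 24 = 97
Convert 97 (decimal) → 97 = 9×10 + 7 → 九十七 (Chinese numeral)
九十七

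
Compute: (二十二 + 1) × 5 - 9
Convert 二十二 (Chinese numeral) → 2×10 + 2 = 22 (decimal)
Expression in decimal: (22 + 1) × 5 - 9
Parentheses first: 22 + 1 = 23
Multiply: 23 × 5 = 115
Subtract: 115 - 9 = 106
106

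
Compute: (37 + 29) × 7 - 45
Parentheses first: 37 + 29 = 66
Multiply: 66 × 7 = 462
Subtract: 462 - 45 = 417
417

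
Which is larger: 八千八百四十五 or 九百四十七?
Convert 八千八百四十五 (Chinese numeral) → 8×1000 + 8×100 + 4×10 + 5 = 8845 (decimal)
Convert 九百四十七 (Chinese numeral) → 9×100 + 4×10 + 7 = 947 (decimal)
Compare 8845 vs 947: larger = 8845
8845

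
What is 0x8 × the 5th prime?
Convert 0x8 (hexadecimal) → 8 (decimal)
Convert the 5th prime (prime index) → 11 (decimal)
Compute 8 × 11 = 88
88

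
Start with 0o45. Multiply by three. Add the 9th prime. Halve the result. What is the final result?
Convert 0o45 (octal) → 4×8 + 5 = 37 (decimal)
Start: 37
Convert three (English words) → 3 (decimal)
37 × 3 = 111
Convert the 9th prime (prime index) → 23 (decimal)
111 + 23 = 134
134 ÷ 2 = 67
67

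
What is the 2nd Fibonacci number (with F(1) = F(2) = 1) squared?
The 2nd Fibonacci number (with F(1) = F(2) = 1) = 1
Compute 1² = 1 × 1 = 1
1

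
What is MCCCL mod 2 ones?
Convert MCCCL (Roman numeral) → 1000 + 100 + 100 + 100 + 50 = 1350 (decimal)
Convert 2 ones (place-value notation) → 2 (decimal)
Compute 1350 mod 2 = 0
0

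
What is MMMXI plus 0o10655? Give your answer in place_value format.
Convert MMMXI (Roman numeral) → 1000 + 1000 + 1000 + 10 + 1 = 3011 (decimal)
Convert 0o10655 (octal) → 1×4096 + 6×64 + 5×8 + 5 = 4525 (decimal)
Compute 3011 + 4525 = 7536
Convert 7536 (decimal) → 7536 = 7×1000 + 5×100 + 3×10 + 6 → 7 thousands, 5 hundreds, 3 tens, 6 ones (place-value notation)
7 thousands, 5 hundreds, 3 tens, 6 ones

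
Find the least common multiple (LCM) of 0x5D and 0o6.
Convert 0x5D (hexadecimal) → 5×16 + 13 = 93 (decimal)
Convert 0o6 (octal) → 6 (decimal)
Compute lcm(93, 6) = 186
186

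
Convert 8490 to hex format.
Convert 8490 (decimal) → 8490 = 2×4096 + 1×256 + 2×16 + 10 → 0x212A (hexadecimal)
0x212A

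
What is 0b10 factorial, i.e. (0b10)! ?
Convert 0b10 (binary) → 2 (decimal)
Compute 2! = 2
2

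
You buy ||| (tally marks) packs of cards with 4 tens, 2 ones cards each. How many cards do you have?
Convert 4 tens, 2 ones (place-value notation) → 4×10 + 2 = 42 (decimal)
Convert ||| (tally marks) → 3 (decimal)
Compute 42 × 3 = 126
126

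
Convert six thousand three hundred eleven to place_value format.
Convert six thousand three hundred eleven (English words) → 6×1000 + 3×100 + 11 = 6311 (decimal)
Convert 6311 (decimal) → 6311 = 6×1000 + 3×100 + 1×10 + 1 → 6 thousands, 3 hundreds, 1 ten, 1 one (place-value notation)
6 thousands, 3 hundreds, 1 ten, 1 one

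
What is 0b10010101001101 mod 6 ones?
Convert 0b10010101001101 (binary) → 8192 + 1024 + 256 + 64 + 8 + 4 + 1 = 9549 (decimal)
Convert 6 ones (place-value notation) → 6 (decimal)
Compute 9549 mod 6 = 3
3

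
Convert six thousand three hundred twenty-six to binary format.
Convert six thousand three hundred twenty-six (English words) → 6×1000 + 3×100 + 26 = 6326 (decimal)
Convert 6326 (decimal) → 6326 = 4096 + 2048 + 128 + 32 + 16 + 4 + 2 → 0b1100010110110 (binary)
0b1100010110110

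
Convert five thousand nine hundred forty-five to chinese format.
Convert five thousand nine hundred forty-five (English words) → 5×1000 + 9×100 + 45 = 5945 (decimal)
Convert 5945 (decimal) → 5945 = 5×1000 + 9×100 + 4×10 + 5 → 五千九百四十五 (Chinese numeral)
五千九百四十五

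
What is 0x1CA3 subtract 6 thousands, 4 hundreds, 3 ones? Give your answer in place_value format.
Convert 0x1CA3 (hexadecimal) → 1×4096 + 12×256 + 10×16 + 3 = 7331 (decimal)
Convert 6 thousands, 4 hundreds, 3 ones (place-value notation) → 6×1000 + 4×100 + 3 = 6403 (decimal)
Compute 7331 - 6403 = 928
Convert 928 (decimal) → 928 = 9×100 + 2×10 + 8 → 9 hundreds, 2 tens, 8 ones (place-value notation)
9 hundreds, 2 tens, 8 ones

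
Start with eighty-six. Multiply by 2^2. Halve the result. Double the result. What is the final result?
Convert eighty-six (English words) → 86 (decimal)
Start: 86
Convert 2^2 (power) → 4 (decimal)
86 × 4 = 344
344 ÷ 2 = 172
172 × 2 = 344
344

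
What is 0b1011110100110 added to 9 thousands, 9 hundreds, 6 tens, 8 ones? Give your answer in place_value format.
Convert 0b1011110100110 (binary) → 4096 + 1024 + 512 + 256 + 128 + 32 + 4 + 2 = 6054 (decimal)
Convert 9 thousands, 9 hundreds, 6 tens, 8 ones (place-value notation) → 9×1000 + 9×100 + 6×10 + 8 = 9968 (decimal)
Compute 6054 + 9968 = 16022
Convert 16022 (decimal) → 16022 = 16×1000 + 2×10 + 2 → 16 thousands, 2 tens, 2 ones (place-value notation)
16 thousands, 2 tens, 2 ones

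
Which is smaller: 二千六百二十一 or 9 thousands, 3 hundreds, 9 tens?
Convert 二千六百二十一 (Chinese numeral) → 2×1000 + 6×100 + 2×10 + 1 = 2621 (decimal)
Convert 9 thousands, 3 hundreds, 9 tens (place-value notation) → 9×1000 + 3×100 + 9×10 = 9390 (decimal)
Compare 2621 vs 9390: smaller = 2621
2621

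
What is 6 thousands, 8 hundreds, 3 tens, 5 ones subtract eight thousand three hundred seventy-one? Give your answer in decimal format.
Convert 6 thousands, 8 hundreds, 3 tens, 5 ones (place-value notation) → 6×1000 + 8×100 + 3×10 + 5 = 6835 (decimal)
Convert eight thousand three hundred seventy-one (English words) → 8×1000 + 3×100 + 71 = 8371 (decimal)
Compute 6835 - 8371 = -1536
-1536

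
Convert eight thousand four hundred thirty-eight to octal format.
Convert eight thousand four hundred thirty-eight (English words) → 8×1000 + 4×100 + 38 = 8438 (decimal)
Convert 8438 (decimal) → 8438 = 2×4096 + 3×64 + 6×8 + 6 → 0o20366 (octal)
0o20366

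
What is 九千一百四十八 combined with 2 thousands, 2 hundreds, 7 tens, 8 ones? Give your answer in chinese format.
Convert 九千一百四十八 (Chinese numeral) → 9×1000 + 1×100 + 4×10 + 8 = 9148 (decimal)
Convert 2 thousands, 2 hundreds, 7 tens, 8 ones (place-value notation) → 2×1000 + 2×100 + 7×10 + 8 = 2278 (decimal)
Compute 9148 + 2278 = 11426
Convert 11426 (decimal) → 11426 = 1×10000 + 1×1000 + 4×100 + 2×10 + 6 → 一万一千四百二十六 (Chinese numeral)
一万一千四百二十六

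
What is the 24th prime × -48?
Convert the 24th prime (prime index) → 89 (decimal)
Compute 89 × -48 = -4272
-4272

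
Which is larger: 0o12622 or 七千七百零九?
Convert 0o12622 (octal) → 1×4096 + 2×512 + 6×64 + 2×8 + 2 = 5522 (decimal)
Convert 七千七百零九 (Chinese numeral) → 7×1000 + 7×100 + 9 = 7709 (decimal)
Compare 5522 vs 7709: larger = 7709
7709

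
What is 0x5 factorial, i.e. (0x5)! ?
Convert 0x5 (hexadecimal) → 5 (decimal)
Compute 5! = 120
120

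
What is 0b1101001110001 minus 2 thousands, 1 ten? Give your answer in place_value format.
Convert 0b1101001110001 (binary) → 4096 + 2048 + 512 + 64 + 32 + 16 + 1 = 6769 (decimal)
Convert 2 thousands, 1 ten (place-value notation) → 2×1000 + 1×10 = 2010 (decimal)
Compute 6769 - 2010 = 4759
Convert 4759 (decimal) → 4759 = 4×1000 + 7×100 + 5×10 + 9 → 4 thousands, 7 hundreds, 5 tens, 9 ones (place-value notation)
4 thousands, 7 hundreds, 5 tens, 9 ones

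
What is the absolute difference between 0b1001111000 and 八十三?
Convert 0b1001111000 (binary) → 512 + 64 + 32 + 16 + 8 = 632 (decimal)
Convert 八十三 (Chinese numeral) → 8×10 + 3 = 83 (decimal)
Compute |632 - 83| = 549
549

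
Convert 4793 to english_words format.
Convert 4793 (decimal) → 4793 = 4×1000 + 7×100 + 93 → four thousand seven hundred ninety-three (English words)
four thousand seven hundred ninety-three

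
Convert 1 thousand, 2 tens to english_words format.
Convert 1 thousand, 2 tens (place-value notation) → 1×1000 + 2×10 = 1020 (decimal)
Convert 1020 (decimal) → 1020 = 1×1000 + 20 → one thousand twenty (English words)
one thousand twenty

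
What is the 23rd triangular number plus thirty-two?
The 23rd triangular number = 23×24/2 = 276
Convert thirty-two (English words) → 32 (decimal)
Compute 276 + 32 = 308
308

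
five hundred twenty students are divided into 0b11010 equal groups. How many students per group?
Convert five hundred twenty (English words) → 5×100 + 20 = 520 (decimal)
Convert 0b11010 (binary) → 16 + 8 + 2 = 26 (decimal)
Compute 520 ÷ 26 = 20
20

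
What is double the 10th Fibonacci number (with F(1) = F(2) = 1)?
The 10th Fibonacci number (with F(1) = F(2) = 1): 1, 1, 2, 3, 5, 8, 13, 21, 34, 55 → 55
Compute 55 × 2 = 110
110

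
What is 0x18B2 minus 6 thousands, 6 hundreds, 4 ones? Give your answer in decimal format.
Convert 0x18B2 (hexadecimal) → 1×4096 + 8×256 + 11×16 + 2 = 6322 (decimal)
Convert 6 thousands, 6 hundreds, 4 ones (place-value notation) → 6×1000 + 6×100 + 4 = 6604 (decimal)
Compute 6322 - 6604 = -282
-282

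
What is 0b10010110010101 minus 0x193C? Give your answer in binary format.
Convert 0b10010110010101 (binary) → 8192 + 1024 + 256 + 128 + 16 + 4 + 1 = 9621 (decimal)
Convert 0x193C (hexadecimal) → 1×4096 + 9×256 + 3×16 + 12 = 6460 (decimal)
Compute 9621 - 6460 = 3161
Convert 3161 (decimal) → 3161 = 2048 + 1024 + 64 + 16 + 8 + 1 → 0b110001011001 (binary)
0b110001011001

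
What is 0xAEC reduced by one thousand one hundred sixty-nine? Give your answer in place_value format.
Convert 0xAEC (hexadecimal) → 10×256 + 14×16 + 12 = 2796 (decimal)
Convert one thousand one hundred sixty-nine (English words) → 1×1000 + 1×100 + 69 = 1169 (decimal)
Compute 2796 - 1169 = 1627
Convert 1627 (decimal) → 1627 = 1×1000 + 6×100 + 2×10 + 7 → 1 thousand, 6 hundreds, 2 tens, 7 ones (place-value notation)
1 thousand, 6 hundreds, 2 tens, 7 ones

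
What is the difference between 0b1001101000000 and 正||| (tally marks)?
Convert 0b1001101000000 (binary) → 4096 + 512 + 256 + 64 = 4928 (decimal)
Convert 正||| (tally marks) → 5 + 3 = 8 (decimal)
Difference: |4928 - 8| = 4920
4920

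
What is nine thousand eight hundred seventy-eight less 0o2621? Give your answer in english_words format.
Convert nine thousand eight hundred seventy-eight (English words) → 9×1000 + 8×100 + 78 = 9878 (decimal)
Convert 0o2621 (octal) → 2×512 + 6×64 + 2×8 + 1 = 1425 (decimal)
Compute 9878 - 1425 = 8453
Convert 8453 (decimal) → 8453 = 8×1000 + 4×100 + 53 → eight thousand four hundred fifty-three (English words)
eight thousand four hundred fifty-three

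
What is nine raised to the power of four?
Convert nine (English words) → 9 (decimal)
Convert four (English words) → 4 (decimal)
Compute 9 ^ 4 = 6561
6561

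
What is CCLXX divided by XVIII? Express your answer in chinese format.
Convert CCLXX (Roman numeral) → 100 + 100 + 50 + 10 + 10 = 270 (decimal)
Convert XVIII (Roman numeral) → 10 + 5 + 1 + 1 + 1 = 18 (decimal)
Compute 270 ÷ 18 = 15
Convert 15 (decimal) → 15 = 1×10 + 5 → 十五 (Chinese numeral)
十五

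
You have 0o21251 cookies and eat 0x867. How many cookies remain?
Convert 0o21251 (octal) → 2×4096 + 1×512 + 2×64 + 5×8 + 1 = 8873 (decimal)
Convert 0x867 (hexadecimal) → 8×256 + 6×16 + 7 = 2151 (decimal)
Compute 8873 - 2151 = 6722
6722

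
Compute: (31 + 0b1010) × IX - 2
Convert 0b1010 (binary) → 8 + 2 = 10 (decimal)
Convert IX (Roman numeral) → 9 (decimal)
Expression in decimal: (31 + 10) × 9 - 2
Parentheses first: 31 + 10 = 41
Multiply: 41 × 9 = 369
Subtract: 369 - 2 = 367
367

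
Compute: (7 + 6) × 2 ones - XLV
Convert 2 ones (place-value notation) → 2 (decimal)
Convert XLV (Roman numeral) → 40 + 5 = 45 (decimal)
Expression in decimal: (7 + 6) × 2 - 45
Parentheses first: 7 + 6 = 13
Multiply: 13 × 2 = 26
Subtract: 26 - 45 = -19
-19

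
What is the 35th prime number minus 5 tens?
The 35th prime number = 149
Convert 5 tens (place-value notation) → 5×10 = 50 (decimal)
Compute 149 - 50 = 99
99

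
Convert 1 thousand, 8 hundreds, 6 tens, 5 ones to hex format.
Convert 1 thousand, 8 hundreds, 6 tens, 5 ones (place-value notation) → 1×1000 + 8×100 + 6×10 + 5 = 1865 (decimal)
Convert 1865 (decimal) → 1865 = 7×256 + 4×16 + 9 → 0x749 (hexadecimal)
0x749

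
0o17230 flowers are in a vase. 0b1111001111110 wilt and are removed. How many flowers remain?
Convert 0o17230 (octal) → 1×4096 + 7×512 + 2×64 + 3×8 = 7832 (decimal)
Convert 0b1111001111110 (binary) → 4096 + 2048 + 1024 + 512 + 64 + 32 + 16 + 8 + 4 + 2 = 7806 (decimal)
Compute 7832 - 7806 = 26
26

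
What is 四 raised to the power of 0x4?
Convert 四 (Chinese numeral) → 4 (decimal)
Convert 0x4 (hexadecimal) → 4 (decimal)
Compute 4 ^ 4 = 256
256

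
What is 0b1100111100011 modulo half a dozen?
Convert 0b1100111100011 (binary) → 4096 + 2048 + 256 + 128 + 64 + 32 + 2 + 1 = 6627 (decimal)
Convert half a dozen (colloquial) → 6 (decimal)
Compute 6627 mod 6 = 3
3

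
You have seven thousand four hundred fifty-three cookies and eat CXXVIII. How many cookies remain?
Convert seven thousand four hundred fifty-three (English words) → 7×1000 + 4×100 + 53 = 7453 (decimal)
Convert CXXVIII (Roman numeral) → 100 + 10 + 10 + 5 + 1 + 1 + 1 = 128 (decimal)
Compute 7453 - 128 = 7325
7325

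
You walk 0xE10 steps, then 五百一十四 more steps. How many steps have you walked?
Convert 0xE10 (hexadecimal) → 14×256 + 1×16 = 3600 (decimal)
Convert 五百一十四 (Chinese numeral) → 5×100 + 1×10 + 4 = 514 (decimal)
Compute 3600 + 514 = 4114
4114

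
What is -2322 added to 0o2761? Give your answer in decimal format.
Convert 0o2761 (octal) → 2×512 + 7×64 + 6×8 + 1 = 1521 (decimal)
Compute -2322 + 1521 = -801
-801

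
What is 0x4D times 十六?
Convert 0x4D (hexadecimal) → 4×16 + 13 = 77 (decimal)
Convert 十六 (Chinese numeral) → 1×10 + 6 = 16 (decimal)
Compute 77 × 16 = 1232
1232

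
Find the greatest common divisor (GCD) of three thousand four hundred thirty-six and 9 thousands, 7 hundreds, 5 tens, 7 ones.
Convert three thousand four hundred thirty-six (English words) → 3×1000 + 4×100 + 36 = 3436 (decimal)
Convert 9 thousands, 7 hundreds, 5 tens, 7 ones (place-value notation) → 9×1000 + 7×100 + 5×10 + 7 = 9757 (decimal)
Compute gcd(3436, 9757) = 1
1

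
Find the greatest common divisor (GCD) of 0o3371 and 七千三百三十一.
Convert 0o3371 (octal) → 3×512 + 3×64 + 7×8 + 1 = 1785 (decimal)
Convert 七千三百三十一 (Chinese numeral) → 7×1000 + 3×100 + 3×10 + 1 = 7331 (decimal)
Compute gcd(1785, 7331) = 1
1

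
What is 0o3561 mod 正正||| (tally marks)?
Convert 0o3561 (octal) → 3×512 + 5×64 + 6×8 + 1 = 1905 (decimal)
Convert 正正||| (tally marks) → 5 + 5 + 3 = 13 (decimal)
Compute 1905 mod 13 = 7
7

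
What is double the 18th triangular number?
The 18th triangular number = 18×19/2 = 171
Compute 171 × 2 = 342
342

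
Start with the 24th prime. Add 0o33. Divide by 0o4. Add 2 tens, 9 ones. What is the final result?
Convert the 24th prime (prime index) → 89 (decimal)
Start: 89
Convert 0o33 (octal) → 3×8 + 3 = 27 (decimal)
89 + 27 = 116
Convert 0o4 (octal) → 4 (decimal)
116 ÷ 4 = 29
Convert 2 tens, 9 ones (place-value notation) → 2×10 + 9 = 29 (decimal)
29 + 29 = 58
58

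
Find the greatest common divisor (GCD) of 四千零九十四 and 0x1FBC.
Convert 四千零九十四 (Chinese numeral) → 4×1000 + 9×10 + 4 = 4094 (decimal)
Convert 0x1FBC (hexadecimal) → 1×4096 + 15×256 + 11×16 + 12 = 8124 (decimal)
Compute gcd(4094, 8124) = 2
2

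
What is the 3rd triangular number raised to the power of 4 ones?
Convert the 3rd triangular number (triangular index) → 3×4/2 = 6 (decimal)
Convert 4 ones (place-value notation) → 4 (decimal)
Compute 6 ^ 4 = 1296
1296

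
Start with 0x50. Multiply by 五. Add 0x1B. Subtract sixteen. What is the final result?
Convert 0x50 (hexadecimal) → 5×16 = 80 (decimal)
Start: 80
Convert 五 (Chinese numeral) → 5 (decimal)
80 × 5 = 400
Convert 0x1B (hexadecimal) → 1×16 + 11 = 27 (decimal)
400 + 27 = 427
Convert sixteen (English words) → 16 (decimal)
427 - 16 = 411
411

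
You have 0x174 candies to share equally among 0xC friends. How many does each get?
Convert 0x174 (hexadecimal) → 1×256 + 7×16 + 4 = 372 (decimal)
Convert 0xC (hexadecimal) → 12 (decimal)
Compute 372 ÷ 12 = 31
31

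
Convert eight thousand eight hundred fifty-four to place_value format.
Convert eight thousand eight hundred fifty-four (English words) → 8×1000 + 8×100 + 54 = 8854 (decimal)
Convert 8854 (decimal) → 8854 = 8×1000 + 8×100 + 5×10 + 4 → 8 thousands, 8 hundreds, 5 tens, 4 ones (place-value notation)
8 thousands, 8 hundreds, 5 tens, 4 ones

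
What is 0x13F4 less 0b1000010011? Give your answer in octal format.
Convert 0x13F4 (hexadecimal) → 1×4096 + 3×256 + 15×16 + 4 = 5108 (decimal)
Convert 0b1000010011 (binary) → 512 + 16 + 2 + 1 = 531 (decimal)
Compute 5108 - 531 = 4577
Convert 4577 (decimal) → 4577 = 1×4096 + 7×64 + 4×8 + 1 → 0o10741 (octal)
0o10741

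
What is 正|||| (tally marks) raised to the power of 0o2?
Convert 正|||| (tally marks) → 5 + 4 = 9 (decimal)
Convert 0o2 (octal) → 2 (decimal)
Compute 9 ^ 2 = 81
81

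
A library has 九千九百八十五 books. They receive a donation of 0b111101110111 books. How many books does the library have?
Convert 九千九百八十五 (Chinese numeral) → 9×1000 + 9×100 + 8×10 + 5 = 9985 (decimal)
Convert 0b111101110111 (binary) → 2048 + 1024 + 512 + 256 + 64 + 32 + 16 + 4 + 2 + 1 = 3959 (decimal)
Compute 9985 + 3959 = 13944
13944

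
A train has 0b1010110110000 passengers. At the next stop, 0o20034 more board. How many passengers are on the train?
Convert 0b1010110110000 (binary) → 4096 + 1024 + 256 + 128 + 32 + 16 = 5552 (decimal)
Convert 0o20034 (octal) → 2×4096 + 3×8 + 4 = 8220 (decimal)
Compute 5552 + 8220 = 13772
13772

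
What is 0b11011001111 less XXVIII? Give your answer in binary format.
Convert 0b11011001111 (binary) → 1024 + 512 + 128 + 64 + 8 + 4 + 2 + 1 = 1743 (decimal)
Convert XXVIII (Roman numeral) → 10 + 10 + 5 + 1 + 1 + 1 = 28 (decimal)
Compute 1743 - 28 = 1715
Convert 1715 (decimal) → 1715 = 1024 + 512 + 128 + 32 + 16 + 2 + 1 → 0b11010110011 (binary)
0b11010110011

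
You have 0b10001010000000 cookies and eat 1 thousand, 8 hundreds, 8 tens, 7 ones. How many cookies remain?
Convert 0b10001010000000 (binary) → 8192 + 512 + 128 = 8832 (decimal)
Convert 1 thousand, 8 hundreds, 8 tens, 7 ones (place-value notation) → 1×1000 + 8×100 + 8×10 + 7 = 1887 (decimal)
Compute 8832 - 1887 = 6945
6945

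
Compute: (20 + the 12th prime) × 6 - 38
Convert the 12th prime (prime index) → 37 (decimal)
Expression in decimal: (20 + 37) × 6 - 38
Parentheses first: 20 + 37 = 57
Multiply: 57 × 6 = 342
Subtract: 342 - 38 = 304
304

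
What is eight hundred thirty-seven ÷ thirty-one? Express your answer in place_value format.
Convert eight hundred thirty-seven (English words) → 8×100 + 37 = 837 (decimal)
Convert thirty-one (English words) → 31 (decimal)
Compute 837 ÷ 31 = 27
Convert 27 (decimal) → 27 = 2×10 + 7 → 2 tens, 7 ones (place-value notation)
2 tens, 7 ones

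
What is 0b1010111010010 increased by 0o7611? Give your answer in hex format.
Convert 0b1010111010010 (binary) → 4096 + 1024 + 256 + 128 + 64 + 16 + 2 = 5586 (decimal)
Convert 0o7611 (octal) → 7×512 + 6×64 + 1×8 + 1 = 3977 (decimal)
Compute 5586 + 3977 = 9563
Convert 9563 (decimal) → 9563 = 2×4096 + 5×256 + 5×16 + 11 → 0x255B (hexadecimal)
0x255B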